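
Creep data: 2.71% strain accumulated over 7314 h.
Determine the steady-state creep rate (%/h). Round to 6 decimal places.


Rate = 2.71 / 7314 = 0.000371 %/h

0.000371


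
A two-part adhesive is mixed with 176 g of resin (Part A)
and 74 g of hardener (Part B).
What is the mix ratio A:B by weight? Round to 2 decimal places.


Mix ratio = mass_A / mass_B
= 176 / 74
= 2.38

2.38


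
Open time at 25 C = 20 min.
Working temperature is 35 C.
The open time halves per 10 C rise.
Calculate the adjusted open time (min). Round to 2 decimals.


factor = 2^((35 - 25) / 10) = 2.0000
ot = 20 / 2.0000 = 10.00 min

10.00


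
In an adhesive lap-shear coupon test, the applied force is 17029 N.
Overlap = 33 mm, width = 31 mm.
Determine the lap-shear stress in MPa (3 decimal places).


stress = F / (overlap * width)
= 17029 / (33 * 31)
= 16.646 MPa

16.646


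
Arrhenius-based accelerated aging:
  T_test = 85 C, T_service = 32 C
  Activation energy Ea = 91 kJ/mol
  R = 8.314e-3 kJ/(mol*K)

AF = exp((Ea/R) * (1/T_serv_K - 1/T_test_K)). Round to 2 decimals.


T_test_K = 358.15, T_serv_K = 305.15
AF = exp((91/8.314e-3) * (1/305.15 - 1/358.15))
= 201.94

201.94


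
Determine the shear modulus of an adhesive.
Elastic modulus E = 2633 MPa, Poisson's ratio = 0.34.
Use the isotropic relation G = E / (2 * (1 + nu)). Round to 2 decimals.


G = 2633 / (2*(1+0.34)) = 2633 / 2.68
= 982.46 MPa

982.46


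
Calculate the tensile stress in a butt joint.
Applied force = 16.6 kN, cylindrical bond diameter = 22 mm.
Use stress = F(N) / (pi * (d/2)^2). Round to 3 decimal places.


A = pi * 11.0^2 = 380.1327 mm^2
sigma = 16600.0 / 380.1327 = 43.669 MPa

43.669


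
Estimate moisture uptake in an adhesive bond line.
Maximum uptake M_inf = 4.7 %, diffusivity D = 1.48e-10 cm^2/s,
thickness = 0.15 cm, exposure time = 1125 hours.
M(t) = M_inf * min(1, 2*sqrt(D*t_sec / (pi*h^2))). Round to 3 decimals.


Convert time: 1125 h = 4050000 s
ratio = min(1, 2*sqrt(1.48e-10*4050000/(pi*0.15^2)))
= 0.184171
M(t) = 4.7 * 0.184171 = 0.866%

0.866


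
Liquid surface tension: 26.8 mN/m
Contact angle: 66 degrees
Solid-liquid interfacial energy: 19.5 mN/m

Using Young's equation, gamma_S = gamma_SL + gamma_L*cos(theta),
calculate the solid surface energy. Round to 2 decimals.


gamma_S = 19.5 + 26.8 * cos(66)
= 30.40 mN/m

30.40


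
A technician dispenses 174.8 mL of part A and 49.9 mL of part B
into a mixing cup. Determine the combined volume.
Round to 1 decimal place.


Combined volume = 174.8 + 49.9
= 224.7 mL

224.7


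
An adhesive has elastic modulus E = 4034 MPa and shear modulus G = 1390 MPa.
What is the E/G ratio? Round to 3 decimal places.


E/G = 4034 / 1390 = 2.902

2.902


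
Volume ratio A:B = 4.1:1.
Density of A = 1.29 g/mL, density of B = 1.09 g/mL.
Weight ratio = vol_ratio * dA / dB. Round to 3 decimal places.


Wt ratio = 4.1 * 1.29 / 1.09
= 4.852

4.852


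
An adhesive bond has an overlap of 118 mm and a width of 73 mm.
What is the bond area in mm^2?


Bond area = overlap * width
= 118 * 73
= 8614 mm^2

8614


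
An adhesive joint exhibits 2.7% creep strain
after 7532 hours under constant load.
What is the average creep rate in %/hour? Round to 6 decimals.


Creep rate = strain / time
= 2.7 / 7532
= 0.000358 %/h

0.000358


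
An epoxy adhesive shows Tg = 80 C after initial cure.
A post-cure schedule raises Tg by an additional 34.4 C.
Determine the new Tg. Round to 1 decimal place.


New Tg = 80 + 34.4
= 114.4 C

114.4


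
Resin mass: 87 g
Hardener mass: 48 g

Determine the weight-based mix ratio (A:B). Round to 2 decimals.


Ratio = 87 / 48 = 1.81

1.81


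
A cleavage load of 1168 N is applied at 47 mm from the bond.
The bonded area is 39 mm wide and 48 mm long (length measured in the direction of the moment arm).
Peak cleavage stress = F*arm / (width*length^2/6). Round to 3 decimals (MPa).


Moment = 1168 * 47 = 54896 N*mm
Section modulus = 39 * 2304 / 6 = 89856 / 6 mm^3
Stress = 54896 / (89856 / 6) = 329376 / 89856
= 3.666 MPa

3.666


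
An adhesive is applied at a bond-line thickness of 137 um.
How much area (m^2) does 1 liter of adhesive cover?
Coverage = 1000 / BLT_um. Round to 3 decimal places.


Coverage = 1000 / 137 = 7.299 m^2

7.299


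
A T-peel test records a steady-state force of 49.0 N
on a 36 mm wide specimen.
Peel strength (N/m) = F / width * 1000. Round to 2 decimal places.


Peel strength = 49.0 / 36 * 1000
= 1361.11 N/m

1361.11


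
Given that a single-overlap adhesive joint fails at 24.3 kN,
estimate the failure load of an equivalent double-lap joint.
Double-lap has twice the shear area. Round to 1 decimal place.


Double-lap factor = 2
Expected load = 24.3 * 2 = 48.6 kN

48.6


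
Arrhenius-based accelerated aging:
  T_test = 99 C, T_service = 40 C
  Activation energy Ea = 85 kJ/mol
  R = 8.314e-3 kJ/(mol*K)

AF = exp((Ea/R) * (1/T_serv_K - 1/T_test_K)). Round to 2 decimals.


T_test_K = 372.15, T_serv_K = 313.15
AF = exp((85/8.314e-3) * (1/313.15 - 1/372.15))
= 176.97

176.97


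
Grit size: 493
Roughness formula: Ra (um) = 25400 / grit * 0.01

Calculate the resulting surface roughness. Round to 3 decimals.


Ra = 25400 / 493 * 0.01
= 0.515 um

0.515


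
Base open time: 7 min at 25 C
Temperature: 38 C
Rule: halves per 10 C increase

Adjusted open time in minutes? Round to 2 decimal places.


Acceleration = 2^((38-25)/10) = 2.4623
Open time = 7 / 2.4623 = 2.84 min

2.84


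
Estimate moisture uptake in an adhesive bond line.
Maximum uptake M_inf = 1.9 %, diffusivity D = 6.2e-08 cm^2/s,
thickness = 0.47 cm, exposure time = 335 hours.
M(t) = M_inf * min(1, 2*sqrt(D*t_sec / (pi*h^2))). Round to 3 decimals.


Convert time: 335 h = 1206000 s
ratio = min(1, 2*sqrt(6.2e-08*1206000/(pi*0.47^2)))
= 0.656488
M(t) = 1.9 * 0.656488 = 1.247%

1.247


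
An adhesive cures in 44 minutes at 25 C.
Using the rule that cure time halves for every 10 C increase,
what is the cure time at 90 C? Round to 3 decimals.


Factor = 2^((90 - 25) / 10) = 90.5097
Cure time = 44 / 90.5097
= 0.486 minutes

0.486


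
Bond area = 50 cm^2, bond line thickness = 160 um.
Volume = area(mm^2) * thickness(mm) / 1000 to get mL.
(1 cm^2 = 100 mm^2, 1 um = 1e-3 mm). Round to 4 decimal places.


area_mm2 = 50 * 100 = 5000
blt_mm = 160 * 1e-3 = 0.16
vol_mm3 = 5000 * 0.16 = 800.0
vol_mL = 800.0 / 1000 = 0.8000 mL

0.8000


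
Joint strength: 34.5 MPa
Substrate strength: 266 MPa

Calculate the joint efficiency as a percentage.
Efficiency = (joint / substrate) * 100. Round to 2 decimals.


Efficiency = (34.5 / 266) * 100 = 12.97%

12.97


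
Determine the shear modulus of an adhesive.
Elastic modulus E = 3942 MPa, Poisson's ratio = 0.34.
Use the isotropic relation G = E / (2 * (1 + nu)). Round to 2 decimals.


G = 3942 / (2*(1+0.34)) = 3942 / 2.68
= 1470.90 MPa

1470.90


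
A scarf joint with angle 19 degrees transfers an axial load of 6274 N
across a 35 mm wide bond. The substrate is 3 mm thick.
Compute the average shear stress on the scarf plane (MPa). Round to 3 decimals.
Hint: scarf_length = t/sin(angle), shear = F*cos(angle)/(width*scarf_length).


scarf_length = 3 / sin(19 deg) = 9.2147 mm
cos(19 deg) = 0.945519
shear stress = 6274 * 0.945519 / (35 * 9.2147)
= 18.394 MPa

18.394


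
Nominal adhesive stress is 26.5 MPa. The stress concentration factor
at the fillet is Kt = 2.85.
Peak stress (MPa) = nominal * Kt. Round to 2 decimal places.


Peak = 26.5 * 2.85 = 75.53 MPa

75.53


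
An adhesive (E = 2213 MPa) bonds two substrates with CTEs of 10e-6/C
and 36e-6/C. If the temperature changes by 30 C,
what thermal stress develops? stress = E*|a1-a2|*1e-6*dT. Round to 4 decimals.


Stress = 2213 * |10 - 36| * 1e-6 * 30
= 1.7261 MPa

1.7261


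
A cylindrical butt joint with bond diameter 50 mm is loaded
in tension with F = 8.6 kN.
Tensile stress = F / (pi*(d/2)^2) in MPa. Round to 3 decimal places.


Area = pi * (50/2)^2 = 1963.4954 mm^2
Stress = 8.6*1000 / 1963.4954
= 4.380 MPa

4.380


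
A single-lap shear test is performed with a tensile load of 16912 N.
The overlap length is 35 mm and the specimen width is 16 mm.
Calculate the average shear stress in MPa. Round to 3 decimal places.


Shear stress = F / (overlap * width)
= 16912 / (35 * 16)
= 16912 / 560
= 30.200 MPa

30.200


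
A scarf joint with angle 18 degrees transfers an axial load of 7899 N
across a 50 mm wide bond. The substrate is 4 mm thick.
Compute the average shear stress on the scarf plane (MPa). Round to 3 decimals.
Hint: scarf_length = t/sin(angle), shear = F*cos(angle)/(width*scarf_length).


scarf_length = 4 / sin(18 deg) = 12.9443 mm
cos(18 deg) = 0.951057
shear stress = 7899 * 0.951057 / (50 * 12.9443)
= 11.607 MPa

11.607


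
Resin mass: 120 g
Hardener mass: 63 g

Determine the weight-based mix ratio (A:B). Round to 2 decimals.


Ratio = 120 / 63 = 1.90

1.90


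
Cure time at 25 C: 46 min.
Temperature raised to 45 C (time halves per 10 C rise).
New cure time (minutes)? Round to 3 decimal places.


Acceleration factor = 2^(20/10) = 4.0000
New time = 46 / 4.0000 = 11.500 min

11.500


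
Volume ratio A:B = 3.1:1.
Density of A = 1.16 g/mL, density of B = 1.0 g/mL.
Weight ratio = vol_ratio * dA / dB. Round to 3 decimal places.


Wt ratio = 3.1 * 1.16 / 1.0
= 3.596

3.596


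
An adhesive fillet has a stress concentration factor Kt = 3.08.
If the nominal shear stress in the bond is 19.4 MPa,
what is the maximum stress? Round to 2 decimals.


Max stress = 19.4 * 3.08 = 59.75 MPa

59.75


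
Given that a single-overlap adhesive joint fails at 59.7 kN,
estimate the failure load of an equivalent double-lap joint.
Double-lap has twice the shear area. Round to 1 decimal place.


Double-lap factor = 2
Expected load = 59.7 * 2 = 119.4 kN

119.4


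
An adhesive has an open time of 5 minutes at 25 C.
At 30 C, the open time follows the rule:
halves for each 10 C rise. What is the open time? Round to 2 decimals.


Factor = 2^((30-25)/10) = 1.4142
Open time = 5 / 1.4142 = 3.54 min

3.54


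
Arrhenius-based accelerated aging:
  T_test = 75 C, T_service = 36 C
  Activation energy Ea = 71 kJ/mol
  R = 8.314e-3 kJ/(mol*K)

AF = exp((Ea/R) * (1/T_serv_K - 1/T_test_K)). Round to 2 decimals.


T_test_K = 348.15, T_serv_K = 309.15
AF = exp((71/8.314e-3) * (1/309.15 - 1/348.15))
= 22.07

22.07


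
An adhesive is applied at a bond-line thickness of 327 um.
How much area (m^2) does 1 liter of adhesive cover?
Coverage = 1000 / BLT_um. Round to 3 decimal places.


Coverage = 1000 / 327 = 3.058 m^2

3.058


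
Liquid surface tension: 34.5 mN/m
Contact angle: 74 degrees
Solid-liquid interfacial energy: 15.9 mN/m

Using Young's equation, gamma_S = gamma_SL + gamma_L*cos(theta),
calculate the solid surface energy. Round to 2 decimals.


gamma_S = 15.9 + 34.5 * cos(74)
= 25.41 mN/m

25.41


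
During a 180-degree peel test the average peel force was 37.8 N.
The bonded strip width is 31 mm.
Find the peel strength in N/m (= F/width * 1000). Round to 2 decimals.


Peel strength = F/width * 1000
= 37.8 / 31 * 1000
= 1219.35 N/m

1219.35


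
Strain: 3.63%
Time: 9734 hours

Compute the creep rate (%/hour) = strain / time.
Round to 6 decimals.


Creep rate = 3.63 / 9734
= 0.000373 %/h

0.000373


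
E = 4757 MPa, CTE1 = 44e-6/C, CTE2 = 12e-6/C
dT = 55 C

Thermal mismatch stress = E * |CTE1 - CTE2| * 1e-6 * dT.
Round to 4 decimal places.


= 4757 * 32e-6 * 55
= 8.3723 MPa

8.3723


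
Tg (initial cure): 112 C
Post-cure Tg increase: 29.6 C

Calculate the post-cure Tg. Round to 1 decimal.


Post-cure Tg = 112 + 29.6 = 141.6 C

141.6


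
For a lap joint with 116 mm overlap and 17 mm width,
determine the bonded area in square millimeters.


Area = 116 * 17 = 1972 mm^2

1972


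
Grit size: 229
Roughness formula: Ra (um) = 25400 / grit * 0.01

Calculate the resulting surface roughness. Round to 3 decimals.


Ra = 25400 / 229 * 0.01
= 1.109 um

1.109


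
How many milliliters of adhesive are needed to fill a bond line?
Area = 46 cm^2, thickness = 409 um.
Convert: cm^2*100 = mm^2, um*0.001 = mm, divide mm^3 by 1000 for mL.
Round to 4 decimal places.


= (46 * 100) * (409 * 0.001) / 1000
= 1.8814 mL

1.8814


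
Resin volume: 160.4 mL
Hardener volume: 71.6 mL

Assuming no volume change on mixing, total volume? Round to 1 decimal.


V_total = 160.4 + 71.6 = 232.0 mL

232.0


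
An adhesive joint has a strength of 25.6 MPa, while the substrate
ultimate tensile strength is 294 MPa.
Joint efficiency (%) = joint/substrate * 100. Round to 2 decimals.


Efficiency = 25.6 / 294 * 100
= 8.71%

8.71


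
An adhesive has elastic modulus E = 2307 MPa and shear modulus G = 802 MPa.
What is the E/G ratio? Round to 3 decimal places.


E/G = 2307 / 802 = 2.877

2.877


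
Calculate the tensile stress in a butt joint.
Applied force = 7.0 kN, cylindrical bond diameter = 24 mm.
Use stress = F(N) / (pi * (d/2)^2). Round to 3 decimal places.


A = pi * 12.0^2 = 452.3893 mm^2
sigma = 7000.0 / 452.3893 = 15.473 MPa

15.473


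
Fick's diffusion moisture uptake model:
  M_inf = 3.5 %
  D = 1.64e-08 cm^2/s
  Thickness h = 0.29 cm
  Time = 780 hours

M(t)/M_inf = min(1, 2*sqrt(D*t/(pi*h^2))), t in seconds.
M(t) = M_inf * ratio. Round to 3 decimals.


t_sec = 780 * 3600 = 2808000
ratio = 2*sqrt(1.64e-08*2808000/(pi*0.29^2))
= min(1, 0.834983)
= 0.834983
M(t) = 3.5 * 0.834983 = 2.922 %

2.922


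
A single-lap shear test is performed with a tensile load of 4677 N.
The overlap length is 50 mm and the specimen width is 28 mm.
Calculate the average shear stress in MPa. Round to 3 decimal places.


Shear stress = F / (overlap * width)
= 4677 / (50 * 28)
= 4677 / 1400
= 3.341 MPa

3.341


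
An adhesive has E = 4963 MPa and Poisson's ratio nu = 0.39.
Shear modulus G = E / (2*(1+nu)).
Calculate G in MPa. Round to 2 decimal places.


G = 4963 / (2*(1+0.39))
= 4963 / 2.78
= 1785.25 MPa

1785.25


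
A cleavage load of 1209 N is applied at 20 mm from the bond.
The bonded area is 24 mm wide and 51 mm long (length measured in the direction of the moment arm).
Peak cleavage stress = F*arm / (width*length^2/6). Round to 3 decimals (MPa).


Moment = 1209 * 20 = 24180 N*mm
Section modulus = 24 * 2601 / 6 = 62424 / 6 mm^3
Stress = 24180 / (62424 / 6) = 145080 / 62424
= 2.324 MPa

2.324


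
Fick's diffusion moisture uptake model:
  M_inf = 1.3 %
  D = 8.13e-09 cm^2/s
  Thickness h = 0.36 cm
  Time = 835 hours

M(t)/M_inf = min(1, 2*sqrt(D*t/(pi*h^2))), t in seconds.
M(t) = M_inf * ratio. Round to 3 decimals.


t_sec = 835 * 3600 = 3006000
ratio = 2*sqrt(8.13e-09*3006000/(pi*0.36^2))
= min(1, 0.489996)
= 0.489996
M(t) = 1.3 * 0.489996 = 0.637 %

0.637


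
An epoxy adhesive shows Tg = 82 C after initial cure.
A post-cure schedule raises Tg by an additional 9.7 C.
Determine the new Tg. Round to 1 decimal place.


New Tg = 82 + 9.7
= 91.7 C

91.7


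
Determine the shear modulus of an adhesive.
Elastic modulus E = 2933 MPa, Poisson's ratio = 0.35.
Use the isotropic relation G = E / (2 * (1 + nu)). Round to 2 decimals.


G = 2933 / (2*(1+0.35)) = 2933 / 2.70
= 1086.30 MPa

1086.30


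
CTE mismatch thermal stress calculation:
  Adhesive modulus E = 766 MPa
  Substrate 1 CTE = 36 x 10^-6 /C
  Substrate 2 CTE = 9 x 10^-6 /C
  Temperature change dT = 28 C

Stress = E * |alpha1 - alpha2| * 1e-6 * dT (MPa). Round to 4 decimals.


delta_alpha = |36 - 9| = 27 x 10^-6/C
Stress = 766 * 27e-6 * 28
= 0.5791 MPa

0.5791


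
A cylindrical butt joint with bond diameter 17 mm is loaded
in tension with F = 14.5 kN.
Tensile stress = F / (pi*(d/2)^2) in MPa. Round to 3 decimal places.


Area = pi * (17/2)^2 = 226.9801 mm^2
Stress = 14.5*1000 / 226.9801
= 63.882 MPa

63.882


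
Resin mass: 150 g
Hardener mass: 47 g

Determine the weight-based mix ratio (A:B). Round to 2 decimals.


Ratio = 150 / 47 = 3.19

3.19


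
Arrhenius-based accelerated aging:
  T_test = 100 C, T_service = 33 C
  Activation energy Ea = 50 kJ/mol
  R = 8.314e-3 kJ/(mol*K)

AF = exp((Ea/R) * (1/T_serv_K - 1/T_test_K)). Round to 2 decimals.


T_test_K = 373.15, T_serv_K = 306.15
AF = exp((50/8.314e-3) * (1/306.15 - 1/373.15))
= 34.02

34.02


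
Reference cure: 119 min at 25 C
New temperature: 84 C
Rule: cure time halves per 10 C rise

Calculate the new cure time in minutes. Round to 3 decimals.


factor = 2^((84-25)/10) = 59.7141
t_new = 119 / 59.7141 = 1.993 min

1.993


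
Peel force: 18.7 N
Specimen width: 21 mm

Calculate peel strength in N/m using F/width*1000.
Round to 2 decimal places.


Peel strength = 18.7 / 21 * 1000 = 890.48 N/m

890.48


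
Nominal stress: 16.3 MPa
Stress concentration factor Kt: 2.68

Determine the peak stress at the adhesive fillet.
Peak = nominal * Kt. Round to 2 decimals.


Peak stress = 16.3 * 2.68
= 43.68 MPa

43.68


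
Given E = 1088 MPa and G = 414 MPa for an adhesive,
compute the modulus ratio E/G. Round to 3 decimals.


E/G ratio = 1088 / 414 = 2.628

2.628


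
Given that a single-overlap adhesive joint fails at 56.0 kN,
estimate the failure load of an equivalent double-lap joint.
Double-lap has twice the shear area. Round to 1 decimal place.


Double-lap factor = 2
Expected load = 56.0 * 2 = 112.0 kN

112.0


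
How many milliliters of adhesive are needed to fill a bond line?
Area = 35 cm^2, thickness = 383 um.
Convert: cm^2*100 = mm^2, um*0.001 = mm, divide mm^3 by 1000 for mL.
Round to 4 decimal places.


= (35 * 100) * (383 * 0.001) / 1000
= 1.3405 mL

1.3405


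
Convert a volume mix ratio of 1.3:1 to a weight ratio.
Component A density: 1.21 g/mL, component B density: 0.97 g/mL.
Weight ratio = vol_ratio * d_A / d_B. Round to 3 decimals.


= 1.3 * 1.21 / 0.97 = 1.622

1.622


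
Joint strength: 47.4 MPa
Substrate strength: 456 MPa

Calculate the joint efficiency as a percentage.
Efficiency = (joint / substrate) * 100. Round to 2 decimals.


Efficiency = (47.4 / 456) * 100 = 10.39%

10.39


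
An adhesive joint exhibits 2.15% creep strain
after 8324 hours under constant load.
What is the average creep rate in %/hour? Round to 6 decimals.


Creep rate = strain / time
= 2.15 / 8324
= 0.000258 %/h

0.000258


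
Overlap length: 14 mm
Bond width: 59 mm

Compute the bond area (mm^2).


Bond area = 14 * 59 = 826 mm^2

826


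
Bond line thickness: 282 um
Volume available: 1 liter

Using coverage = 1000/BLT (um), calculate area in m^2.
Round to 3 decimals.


1 L = 1e6 mm^3, thickness = 282 um = 0.282 mm
Area = 1e6 / 0.282 mm^2 = (1e6 / 0.282) / 1e6 m^2 = 1000 / 282 m^2
= 3.546 m^2

3.546


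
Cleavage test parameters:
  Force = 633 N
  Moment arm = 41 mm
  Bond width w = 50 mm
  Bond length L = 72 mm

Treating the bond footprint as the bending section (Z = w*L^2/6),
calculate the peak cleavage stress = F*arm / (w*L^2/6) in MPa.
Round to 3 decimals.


M = 633 * 41 = 25953 N*mm
Z = 50 * 72^2 / 6 = 259200 / 6 mm^3
sigma = M / Z = 6 * 25953 / 259200 = 155718 / 259200
= 0.601 MPa

0.601


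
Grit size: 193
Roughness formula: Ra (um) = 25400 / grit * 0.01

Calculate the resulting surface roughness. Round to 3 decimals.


Ra = 25400 / 193 * 0.01
= 1.316 um

1.316


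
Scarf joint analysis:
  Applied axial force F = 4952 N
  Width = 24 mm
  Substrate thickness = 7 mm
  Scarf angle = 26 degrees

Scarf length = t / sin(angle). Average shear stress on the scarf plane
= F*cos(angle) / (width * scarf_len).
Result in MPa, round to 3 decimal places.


Scarf length = 7 / sin(26 deg) = 15.9682 mm
cos(26 deg) = 0.898794
Shear = 4952 * 0.898794 / (24 * 15.9682)
= 11.614 MPa

11.614


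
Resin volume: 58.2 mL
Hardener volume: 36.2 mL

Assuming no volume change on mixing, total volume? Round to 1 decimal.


V_total = 58.2 + 36.2 = 94.4 mL

94.4


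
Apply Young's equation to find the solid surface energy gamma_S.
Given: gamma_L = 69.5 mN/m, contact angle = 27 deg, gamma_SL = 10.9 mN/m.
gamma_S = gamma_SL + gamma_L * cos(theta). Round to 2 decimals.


theta_rad = 27 * pi/180 = 0.471239
gamma_S = 10.9 + 69.5 * cos(0.471239)
= 72.82 mN/m

72.82


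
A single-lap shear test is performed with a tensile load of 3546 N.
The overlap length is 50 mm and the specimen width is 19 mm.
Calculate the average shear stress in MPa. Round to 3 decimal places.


Shear stress = F / (overlap * width)
= 3546 / (50 * 19)
= 3546 / 950
= 3.733 MPa

3.733


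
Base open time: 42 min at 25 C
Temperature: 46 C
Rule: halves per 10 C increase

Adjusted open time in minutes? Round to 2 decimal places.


Acceleration = 2^((46-25)/10) = 4.2871
Open time = 42 / 4.2871 = 9.80 min

9.80


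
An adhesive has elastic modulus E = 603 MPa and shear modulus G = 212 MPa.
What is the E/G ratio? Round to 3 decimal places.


E/G = 603 / 212 = 2.844

2.844


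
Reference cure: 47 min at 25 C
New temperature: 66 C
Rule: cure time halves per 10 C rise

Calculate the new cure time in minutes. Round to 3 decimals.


factor = 2^((66-25)/10) = 17.1484
t_new = 47 / 17.1484 = 2.741 min

2.741


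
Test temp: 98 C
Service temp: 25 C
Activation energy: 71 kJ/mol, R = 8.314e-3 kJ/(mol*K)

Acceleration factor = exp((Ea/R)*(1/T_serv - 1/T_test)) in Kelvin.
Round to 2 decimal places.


AF = exp((71/0.008314)*(1/298.15 - 1/371.15))
= 279.67

279.67


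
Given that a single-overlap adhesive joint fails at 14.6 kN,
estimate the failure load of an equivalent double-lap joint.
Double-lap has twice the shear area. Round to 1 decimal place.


Double-lap factor = 2
Expected load = 14.6 * 2 = 29.2 kN

29.2


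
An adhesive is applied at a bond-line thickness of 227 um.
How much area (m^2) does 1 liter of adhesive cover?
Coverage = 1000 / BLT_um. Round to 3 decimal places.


Coverage = 1000 / 227 = 4.405 m^2

4.405


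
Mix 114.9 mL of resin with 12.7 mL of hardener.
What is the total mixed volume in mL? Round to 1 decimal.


Total = 114.9 + 12.7 = 127.6 mL

127.6


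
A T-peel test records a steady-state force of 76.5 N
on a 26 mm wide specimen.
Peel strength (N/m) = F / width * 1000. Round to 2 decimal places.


Peel strength = 76.5 / 26 * 1000
= 2942.31 N/m

2942.31


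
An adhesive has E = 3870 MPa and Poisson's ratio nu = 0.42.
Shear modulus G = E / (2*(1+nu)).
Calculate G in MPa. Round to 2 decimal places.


G = 3870 / (2*(1+0.42))
= 3870 / 2.84
= 1362.68 MPa

1362.68


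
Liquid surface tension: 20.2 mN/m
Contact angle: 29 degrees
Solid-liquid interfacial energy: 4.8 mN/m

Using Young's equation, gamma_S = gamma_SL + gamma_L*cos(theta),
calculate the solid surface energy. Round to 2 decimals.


gamma_S = 4.8 + 20.2 * cos(29)
= 22.47 mN/m

22.47


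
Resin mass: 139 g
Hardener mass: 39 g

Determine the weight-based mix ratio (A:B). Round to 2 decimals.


Ratio = 139 / 39 = 3.56

3.56


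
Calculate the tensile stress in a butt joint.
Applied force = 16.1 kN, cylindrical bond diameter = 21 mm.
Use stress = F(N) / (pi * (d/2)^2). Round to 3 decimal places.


A = pi * 10.5^2 = 346.3606 mm^2
sigma = 16100.0 / 346.3606 = 46.483 MPa

46.483


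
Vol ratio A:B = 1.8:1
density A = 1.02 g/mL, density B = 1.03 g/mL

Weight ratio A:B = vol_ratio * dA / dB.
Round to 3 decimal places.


Weight ratio = 1.8 * 1.02 / 1.03
= 1.783

1.783


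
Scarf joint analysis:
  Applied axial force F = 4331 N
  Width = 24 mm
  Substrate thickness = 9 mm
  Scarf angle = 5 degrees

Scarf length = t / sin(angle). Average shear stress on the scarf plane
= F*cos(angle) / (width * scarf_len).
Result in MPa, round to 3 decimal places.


Scarf length = 9 / sin(5 deg) = 103.2634 mm
cos(5 deg) = 0.996195
Shear = 4331 * 0.996195 / (24 * 103.2634)
= 1.741 MPa

1.741


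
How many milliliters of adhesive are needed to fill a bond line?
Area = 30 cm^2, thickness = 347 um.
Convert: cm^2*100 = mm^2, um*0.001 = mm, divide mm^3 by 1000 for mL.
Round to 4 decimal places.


= (30 * 100) * (347 * 0.001) / 1000
= 1.0410 mL

1.0410


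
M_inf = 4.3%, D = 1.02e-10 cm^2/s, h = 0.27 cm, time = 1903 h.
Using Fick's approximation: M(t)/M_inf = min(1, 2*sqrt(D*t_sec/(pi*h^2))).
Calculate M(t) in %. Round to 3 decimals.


t = 6850800 s
ratio = min(1, 2*sqrt(1.02e-10*6850800/(pi*0.0729)))
= 0.110474
M(t) = 4.3 * 0.110474 = 0.475%

0.475


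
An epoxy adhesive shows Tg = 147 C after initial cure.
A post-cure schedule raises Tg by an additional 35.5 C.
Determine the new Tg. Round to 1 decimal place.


New Tg = 147 + 35.5
= 182.5 C

182.5


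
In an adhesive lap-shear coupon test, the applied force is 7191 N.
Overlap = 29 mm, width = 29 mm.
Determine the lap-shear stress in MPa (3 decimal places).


stress = F / (overlap * width)
= 7191 / (29 * 29)
= 8.551 MPa

8.551


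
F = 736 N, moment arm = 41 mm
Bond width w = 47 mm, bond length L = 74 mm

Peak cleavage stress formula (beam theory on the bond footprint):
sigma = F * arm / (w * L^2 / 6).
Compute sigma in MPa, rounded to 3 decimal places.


sigma = (736 * 41) / (47 * 5476 / 6)
= 30176 * 6 / 257372
= 181056 / 257372
= 0.703 MPa

0.703


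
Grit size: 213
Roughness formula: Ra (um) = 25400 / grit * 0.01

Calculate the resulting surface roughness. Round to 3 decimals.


Ra = 25400 / 213 * 0.01
= 1.192 um

1.192


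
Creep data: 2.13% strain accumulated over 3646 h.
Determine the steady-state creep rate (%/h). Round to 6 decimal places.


Rate = 2.13 / 3646 = 0.000584 %/h

0.000584


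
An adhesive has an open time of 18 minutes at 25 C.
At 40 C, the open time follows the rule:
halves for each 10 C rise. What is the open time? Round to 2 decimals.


Factor = 2^((40-25)/10) = 2.8284
Open time = 18 / 2.8284 = 6.36 min

6.36


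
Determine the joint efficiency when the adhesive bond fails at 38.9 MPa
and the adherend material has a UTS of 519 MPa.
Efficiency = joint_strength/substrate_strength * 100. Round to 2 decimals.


Joint efficiency = 38.9 / 519 * 100
= 7.50%

7.50


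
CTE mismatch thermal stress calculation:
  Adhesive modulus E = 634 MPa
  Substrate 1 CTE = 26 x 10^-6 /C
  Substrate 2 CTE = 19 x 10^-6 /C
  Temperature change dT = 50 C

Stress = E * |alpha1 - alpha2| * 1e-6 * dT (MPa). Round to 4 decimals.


delta_alpha = |26 - 19| = 7 x 10^-6/C
Stress = 634 * 7e-6 * 50
= 0.2219 MPa

0.2219


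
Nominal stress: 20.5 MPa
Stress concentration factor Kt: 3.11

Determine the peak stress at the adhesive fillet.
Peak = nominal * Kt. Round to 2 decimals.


Peak stress = 20.5 * 3.11
= 63.76 MPa

63.76


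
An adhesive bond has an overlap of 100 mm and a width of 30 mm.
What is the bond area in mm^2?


Bond area = overlap * width
= 100 * 30
= 3000 mm^2

3000


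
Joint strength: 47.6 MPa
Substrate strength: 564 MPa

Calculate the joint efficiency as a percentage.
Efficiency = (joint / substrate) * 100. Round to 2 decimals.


Efficiency = (47.6 / 564) * 100 = 8.44%

8.44


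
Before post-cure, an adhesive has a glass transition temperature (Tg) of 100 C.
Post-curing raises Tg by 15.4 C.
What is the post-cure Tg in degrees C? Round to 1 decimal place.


Tg_post = Tg_base + delta_Tg
= 100 + 15.4
= 115.4 C

115.4


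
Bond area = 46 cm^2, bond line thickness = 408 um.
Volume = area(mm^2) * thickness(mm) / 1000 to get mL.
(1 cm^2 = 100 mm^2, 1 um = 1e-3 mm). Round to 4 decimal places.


area_mm2 = 46 * 100 = 4600
blt_mm = 408 * 1e-3 = 0.408
vol_mm3 = 4600 * 0.408 = 1876.8
vol_mL = 1876.8 / 1000 = 1.8768 mL

1.8768


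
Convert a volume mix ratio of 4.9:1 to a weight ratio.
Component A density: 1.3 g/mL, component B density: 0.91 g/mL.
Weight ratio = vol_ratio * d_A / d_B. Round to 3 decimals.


= 4.9 * 1.3 / 0.91 = 7.000

7.000


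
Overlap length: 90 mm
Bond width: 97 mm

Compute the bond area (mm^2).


Bond area = 90 * 97 = 8730 mm^2

8730


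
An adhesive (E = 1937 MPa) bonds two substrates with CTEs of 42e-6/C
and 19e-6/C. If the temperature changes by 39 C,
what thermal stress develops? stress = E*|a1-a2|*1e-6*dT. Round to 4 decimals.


Stress = 1937 * |42 - 19| * 1e-6 * 39
= 1.7375 MPa

1.7375


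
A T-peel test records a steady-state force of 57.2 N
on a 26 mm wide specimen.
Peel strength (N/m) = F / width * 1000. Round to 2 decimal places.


Peel strength = 57.2 / 26 * 1000
= 2200.00 N/m

2200.00


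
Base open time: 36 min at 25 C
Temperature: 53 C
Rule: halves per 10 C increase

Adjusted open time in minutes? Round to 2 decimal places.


Acceleration = 2^((53-25)/10) = 6.9644
Open time = 36 / 6.9644 = 5.17 min

5.17


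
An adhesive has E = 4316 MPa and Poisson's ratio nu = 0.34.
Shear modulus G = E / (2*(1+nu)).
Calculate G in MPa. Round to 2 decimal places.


G = 4316 / (2*(1+0.34))
= 4316 / 2.68
= 1610.45 MPa

1610.45


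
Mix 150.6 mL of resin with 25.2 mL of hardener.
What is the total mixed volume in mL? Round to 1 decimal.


Total = 150.6 + 25.2 = 175.8 mL

175.8


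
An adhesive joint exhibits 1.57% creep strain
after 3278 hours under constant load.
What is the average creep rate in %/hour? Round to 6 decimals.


Creep rate = strain / time
= 1.57 / 3278
= 0.000479 %/h

0.000479


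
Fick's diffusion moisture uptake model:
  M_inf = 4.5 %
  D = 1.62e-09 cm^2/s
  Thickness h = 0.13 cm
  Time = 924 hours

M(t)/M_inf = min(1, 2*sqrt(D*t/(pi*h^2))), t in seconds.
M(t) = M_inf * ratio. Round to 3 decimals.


t_sec = 924 * 3600 = 3326400
ratio = 2*sqrt(1.62e-09*3326400/(pi*0.13^2))
= min(1, 0.637172)
= 0.637172
M(t) = 4.5 * 0.637172 = 2.867 %

2.867


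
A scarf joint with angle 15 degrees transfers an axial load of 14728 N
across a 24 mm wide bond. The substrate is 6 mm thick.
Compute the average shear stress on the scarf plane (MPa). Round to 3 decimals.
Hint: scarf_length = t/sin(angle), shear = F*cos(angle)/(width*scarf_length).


scarf_length = 6 / sin(15 deg) = 23.1822 mm
cos(15 deg) = 0.965926
shear stress = 14728 * 0.965926 / (24 * 23.1822)
= 25.569 MPa

25.569


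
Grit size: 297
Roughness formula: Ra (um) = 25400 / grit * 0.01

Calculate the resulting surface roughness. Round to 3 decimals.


Ra = 25400 / 297 * 0.01
= 0.855 um

0.855


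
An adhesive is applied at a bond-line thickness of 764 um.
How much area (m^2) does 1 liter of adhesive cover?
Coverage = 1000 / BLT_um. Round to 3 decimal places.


Coverage = 1000 / 764 = 1.309 m^2

1.309


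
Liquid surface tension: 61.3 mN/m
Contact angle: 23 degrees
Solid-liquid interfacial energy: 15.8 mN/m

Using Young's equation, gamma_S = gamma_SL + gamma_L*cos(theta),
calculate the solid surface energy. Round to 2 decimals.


gamma_S = 15.8 + 61.3 * cos(23)
= 72.23 mN/m

72.23


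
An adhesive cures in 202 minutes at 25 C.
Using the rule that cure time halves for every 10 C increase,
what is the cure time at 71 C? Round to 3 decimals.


Factor = 2^((71 - 25) / 10) = 24.2515
Cure time = 202 / 24.2515
= 8.329 minutes

8.329


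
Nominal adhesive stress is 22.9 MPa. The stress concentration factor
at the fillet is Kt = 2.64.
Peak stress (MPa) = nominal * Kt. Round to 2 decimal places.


Peak = 22.9 * 2.64 = 60.46 MPa

60.46


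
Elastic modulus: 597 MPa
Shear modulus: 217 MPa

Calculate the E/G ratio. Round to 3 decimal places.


E / G = 597 / 217 = 2.751

2.751


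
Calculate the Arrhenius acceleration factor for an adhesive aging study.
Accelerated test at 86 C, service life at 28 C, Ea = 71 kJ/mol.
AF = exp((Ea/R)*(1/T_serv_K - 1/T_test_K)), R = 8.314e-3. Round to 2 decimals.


T_test = 359.15 K, T_serv = 301.15 K
Ea/R = 71 / 0.008314 = 8539.81
AF = exp(8539.81 * (1/301.15 - 1/359.15))
= 97.47

97.47


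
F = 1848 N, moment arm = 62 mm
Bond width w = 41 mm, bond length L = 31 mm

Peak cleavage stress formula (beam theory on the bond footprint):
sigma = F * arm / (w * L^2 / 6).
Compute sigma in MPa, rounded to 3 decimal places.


sigma = (1848 * 62) / (41 * 961 / 6)
= 114576 * 6 / 39401
= 687456 / 39401
= 17.448 MPa

17.448


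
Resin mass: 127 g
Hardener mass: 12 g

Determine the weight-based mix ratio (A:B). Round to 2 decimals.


Ratio = 127 / 12 = 10.58

10.58


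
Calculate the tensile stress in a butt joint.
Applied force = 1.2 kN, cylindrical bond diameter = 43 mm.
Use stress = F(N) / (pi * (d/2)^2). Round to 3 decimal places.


A = pi * 21.5^2 = 1452.2012 mm^2
sigma = 1200.0 / 1452.2012 = 0.826 MPa

0.826


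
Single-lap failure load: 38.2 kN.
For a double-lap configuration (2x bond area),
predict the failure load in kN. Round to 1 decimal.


Failure load = 38.2 * 2 = 76.4 kN

76.4


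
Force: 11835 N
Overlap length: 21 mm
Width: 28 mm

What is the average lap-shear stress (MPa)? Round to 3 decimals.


Average shear stress = F / (overlap * width)
= 11835 / (21 * 28)
= 20.128 MPa

20.128


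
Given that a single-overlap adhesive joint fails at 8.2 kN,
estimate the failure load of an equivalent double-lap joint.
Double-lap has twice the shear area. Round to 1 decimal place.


Double-lap factor = 2
Expected load = 8.2 * 2 = 16.4 kN

16.4


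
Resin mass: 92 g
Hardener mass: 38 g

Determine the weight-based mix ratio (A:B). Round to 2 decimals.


Ratio = 92 / 38 = 2.42

2.42


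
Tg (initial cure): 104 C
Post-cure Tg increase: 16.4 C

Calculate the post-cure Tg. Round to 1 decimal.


Post-cure Tg = 104 + 16.4 = 120.4 C

120.4


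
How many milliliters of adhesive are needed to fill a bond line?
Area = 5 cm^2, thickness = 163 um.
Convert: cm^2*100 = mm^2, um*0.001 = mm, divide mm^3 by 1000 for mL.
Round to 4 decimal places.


= (5 * 100) * (163 * 0.001) / 1000
= 0.0815 mL

0.0815


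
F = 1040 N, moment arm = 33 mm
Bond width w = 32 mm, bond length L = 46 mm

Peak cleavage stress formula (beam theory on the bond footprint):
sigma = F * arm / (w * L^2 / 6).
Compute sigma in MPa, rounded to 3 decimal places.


sigma = (1040 * 33) / (32 * 2116 / 6)
= 34320 * 6 / 67712
= 205920 / 67712
= 3.041 MPa

3.041


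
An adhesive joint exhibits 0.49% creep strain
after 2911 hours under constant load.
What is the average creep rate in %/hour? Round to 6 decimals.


Creep rate = strain / time
= 0.49 / 2911
= 0.000168 %/h

0.000168


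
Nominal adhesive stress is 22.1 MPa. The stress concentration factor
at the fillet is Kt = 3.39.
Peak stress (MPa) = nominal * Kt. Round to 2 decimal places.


Peak = 22.1 * 3.39 = 74.92 MPa

74.92


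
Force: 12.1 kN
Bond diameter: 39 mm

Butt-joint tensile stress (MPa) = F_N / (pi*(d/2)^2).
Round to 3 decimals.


F_N = 12.1 * 1000 = 12100.0 N
A = pi*(19.5)^2 = 1194.5906 mm^2
stress = 12100.0 / 1194.5906 = 10.129 MPa

10.129


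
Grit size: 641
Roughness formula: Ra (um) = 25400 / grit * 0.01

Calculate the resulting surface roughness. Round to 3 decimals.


Ra = 25400 / 641 * 0.01
= 0.396 um

0.396


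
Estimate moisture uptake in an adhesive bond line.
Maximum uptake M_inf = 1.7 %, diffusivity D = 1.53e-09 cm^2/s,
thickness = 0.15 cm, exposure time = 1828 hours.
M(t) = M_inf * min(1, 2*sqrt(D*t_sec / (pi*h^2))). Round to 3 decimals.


Convert time: 1828 h = 6580800 s
ratio = min(1, 2*sqrt(1.53e-09*6580800/(pi*0.15^2)))
= 0.754829
M(t) = 1.7 * 0.754829 = 1.283%

1.283


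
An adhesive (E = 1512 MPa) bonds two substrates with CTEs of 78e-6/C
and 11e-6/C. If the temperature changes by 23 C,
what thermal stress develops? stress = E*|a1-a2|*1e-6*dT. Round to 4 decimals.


Stress = 1512 * |78 - 11| * 1e-6 * 23
= 2.3300 MPa

2.3300


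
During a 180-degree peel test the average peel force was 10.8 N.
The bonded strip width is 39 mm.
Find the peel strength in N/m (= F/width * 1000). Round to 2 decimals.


Peel strength = F/width * 1000
= 10.8 / 39 * 1000
= 276.92 N/m

276.92


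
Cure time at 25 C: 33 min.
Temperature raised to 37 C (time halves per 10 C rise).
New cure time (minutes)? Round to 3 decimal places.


Acceleration factor = 2^(12/10) = 2.2974
New time = 33 / 2.2974 = 14.364 min

14.364


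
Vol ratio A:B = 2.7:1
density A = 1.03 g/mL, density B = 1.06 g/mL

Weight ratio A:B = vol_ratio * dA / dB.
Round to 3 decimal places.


Weight ratio = 2.7 * 1.03 / 1.06
= 2.624

2.624


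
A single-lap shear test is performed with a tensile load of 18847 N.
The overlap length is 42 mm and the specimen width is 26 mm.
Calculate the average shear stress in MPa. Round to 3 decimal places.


Shear stress = F / (overlap * width)
= 18847 / (42 * 26)
= 18847 / 1092
= 17.259 MPa

17.259


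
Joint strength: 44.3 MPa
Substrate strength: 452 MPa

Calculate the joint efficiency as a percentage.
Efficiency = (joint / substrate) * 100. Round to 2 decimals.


Efficiency = (44.3 / 452) * 100 = 9.80%

9.80


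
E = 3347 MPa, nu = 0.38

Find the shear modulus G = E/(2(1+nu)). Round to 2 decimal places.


G = 3347 / (2 * 1.38)
= 1212.68 MPa

1212.68


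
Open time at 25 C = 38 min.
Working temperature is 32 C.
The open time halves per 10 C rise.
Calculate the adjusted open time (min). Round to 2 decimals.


factor = 2^((32 - 25) / 10) = 1.6245
ot = 38 / 1.6245 = 23.39 min

23.39


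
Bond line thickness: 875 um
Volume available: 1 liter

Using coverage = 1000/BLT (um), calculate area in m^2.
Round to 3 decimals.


1 L = 1e6 mm^3, thickness = 875 um = 0.875 mm
Area = 1e6 / 0.875 mm^2 = (1e6 / 0.875) / 1e6 m^2 = 1000 / 875 m^2
= 1.143 m^2

1.143


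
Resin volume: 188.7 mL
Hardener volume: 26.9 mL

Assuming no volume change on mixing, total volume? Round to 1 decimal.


V_total = 188.7 + 26.9 = 215.6 mL

215.6


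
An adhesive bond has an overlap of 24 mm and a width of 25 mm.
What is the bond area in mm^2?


Bond area = overlap * width
= 24 * 25
= 600 mm^2

600


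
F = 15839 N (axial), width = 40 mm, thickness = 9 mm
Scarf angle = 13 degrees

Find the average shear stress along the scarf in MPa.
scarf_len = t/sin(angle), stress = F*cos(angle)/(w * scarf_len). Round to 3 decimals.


scarf_len = 9/sin(13 deg) = 40.0087
cos(13 deg) = 0.974370
stress = 15839*0.974370/(40*40.0087) = 9.644 MPa

9.644


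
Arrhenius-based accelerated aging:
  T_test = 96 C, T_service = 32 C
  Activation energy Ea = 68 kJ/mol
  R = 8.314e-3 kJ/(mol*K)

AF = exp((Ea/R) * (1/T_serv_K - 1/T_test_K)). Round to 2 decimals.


T_test_K = 369.15, T_serv_K = 305.15
AF = exp((68/8.314e-3) * (1/305.15 - 1/369.15))
= 104.26

104.26


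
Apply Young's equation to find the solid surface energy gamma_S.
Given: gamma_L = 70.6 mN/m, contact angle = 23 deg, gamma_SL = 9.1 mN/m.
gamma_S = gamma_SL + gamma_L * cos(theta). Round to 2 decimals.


theta_rad = 23 * pi/180 = 0.401426
gamma_S = 9.1 + 70.6 * cos(0.401426)
= 74.09 mN/m

74.09


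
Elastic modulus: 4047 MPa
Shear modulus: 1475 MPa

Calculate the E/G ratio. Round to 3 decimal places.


E / G = 4047 / 1475 = 2.744

2.744


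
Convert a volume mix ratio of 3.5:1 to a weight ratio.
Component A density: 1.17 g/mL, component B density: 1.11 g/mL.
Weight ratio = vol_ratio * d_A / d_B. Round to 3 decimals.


= 3.5 * 1.17 / 1.11 = 3.689

3.689


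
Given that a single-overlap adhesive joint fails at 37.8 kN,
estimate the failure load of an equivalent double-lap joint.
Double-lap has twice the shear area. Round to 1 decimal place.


Double-lap factor = 2
Expected load = 37.8 * 2 = 75.6 kN

75.6


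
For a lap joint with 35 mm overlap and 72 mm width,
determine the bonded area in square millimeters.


Area = 35 * 72 = 2520 mm^2

2520


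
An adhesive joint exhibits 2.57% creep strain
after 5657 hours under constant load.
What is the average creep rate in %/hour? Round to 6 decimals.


Creep rate = strain / time
= 2.57 / 5657
= 0.000454 %/h

0.000454


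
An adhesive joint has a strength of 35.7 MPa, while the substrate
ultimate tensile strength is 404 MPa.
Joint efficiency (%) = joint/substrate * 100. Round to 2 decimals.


Efficiency = 35.7 / 404 * 100
= 8.84%

8.84
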